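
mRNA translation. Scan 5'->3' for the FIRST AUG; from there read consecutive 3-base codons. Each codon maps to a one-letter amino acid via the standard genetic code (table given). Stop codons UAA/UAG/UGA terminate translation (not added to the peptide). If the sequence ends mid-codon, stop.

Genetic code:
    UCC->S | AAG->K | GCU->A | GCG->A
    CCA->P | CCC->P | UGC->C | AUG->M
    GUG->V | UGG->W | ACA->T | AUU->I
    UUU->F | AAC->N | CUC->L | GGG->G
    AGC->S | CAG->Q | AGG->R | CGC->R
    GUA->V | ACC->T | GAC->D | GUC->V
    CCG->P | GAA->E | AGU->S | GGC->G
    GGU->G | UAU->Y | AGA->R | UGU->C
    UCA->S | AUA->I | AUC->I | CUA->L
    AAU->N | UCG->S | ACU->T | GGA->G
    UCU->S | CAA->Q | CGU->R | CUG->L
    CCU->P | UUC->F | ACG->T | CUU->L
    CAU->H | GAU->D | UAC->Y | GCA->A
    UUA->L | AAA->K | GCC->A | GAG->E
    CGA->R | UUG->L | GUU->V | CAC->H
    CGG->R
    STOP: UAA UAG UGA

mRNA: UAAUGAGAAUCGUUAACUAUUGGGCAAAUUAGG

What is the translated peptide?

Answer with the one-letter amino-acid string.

Answer: MRIVNYWAN

Derivation:
start AUG at pos 2
pos 2: AUG -> M; peptide=M
pos 5: AGA -> R; peptide=MR
pos 8: AUC -> I; peptide=MRI
pos 11: GUU -> V; peptide=MRIV
pos 14: AAC -> N; peptide=MRIVN
pos 17: UAU -> Y; peptide=MRIVNY
pos 20: UGG -> W; peptide=MRIVNYW
pos 23: GCA -> A; peptide=MRIVNYWA
pos 26: AAU -> N; peptide=MRIVNYWAN
pos 29: UAG -> STOP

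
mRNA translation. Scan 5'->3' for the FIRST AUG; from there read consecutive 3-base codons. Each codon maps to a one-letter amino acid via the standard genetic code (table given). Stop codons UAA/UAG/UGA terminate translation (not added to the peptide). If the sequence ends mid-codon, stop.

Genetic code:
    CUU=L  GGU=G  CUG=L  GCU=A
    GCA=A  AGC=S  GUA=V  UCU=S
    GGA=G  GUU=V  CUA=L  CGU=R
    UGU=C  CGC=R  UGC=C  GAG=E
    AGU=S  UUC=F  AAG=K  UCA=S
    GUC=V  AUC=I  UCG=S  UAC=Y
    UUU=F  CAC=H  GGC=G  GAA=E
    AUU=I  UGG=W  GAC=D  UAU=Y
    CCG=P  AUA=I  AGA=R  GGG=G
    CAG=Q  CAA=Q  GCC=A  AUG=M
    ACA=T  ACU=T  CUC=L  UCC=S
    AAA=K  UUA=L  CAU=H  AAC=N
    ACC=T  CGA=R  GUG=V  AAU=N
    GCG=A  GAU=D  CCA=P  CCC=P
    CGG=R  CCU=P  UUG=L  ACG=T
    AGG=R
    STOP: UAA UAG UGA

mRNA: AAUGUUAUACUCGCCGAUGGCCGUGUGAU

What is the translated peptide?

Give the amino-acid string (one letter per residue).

start AUG at pos 1
pos 1: AUG -> M; peptide=M
pos 4: UUA -> L; peptide=ML
pos 7: UAC -> Y; peptide=MLY
pos 10: UCG -> S; peptide=MLYS
pos 13: CCG -> P; peptide=MLYSP
pos 16: AUG -> M; peptide=MLYSPM
pos 19: GCC -> A; peptide=MLYSPMA
pos 22: GUG -> V; peptide=MLYSPMAV
pos 25: UGA -> STOP

Answer: MLYSPMAV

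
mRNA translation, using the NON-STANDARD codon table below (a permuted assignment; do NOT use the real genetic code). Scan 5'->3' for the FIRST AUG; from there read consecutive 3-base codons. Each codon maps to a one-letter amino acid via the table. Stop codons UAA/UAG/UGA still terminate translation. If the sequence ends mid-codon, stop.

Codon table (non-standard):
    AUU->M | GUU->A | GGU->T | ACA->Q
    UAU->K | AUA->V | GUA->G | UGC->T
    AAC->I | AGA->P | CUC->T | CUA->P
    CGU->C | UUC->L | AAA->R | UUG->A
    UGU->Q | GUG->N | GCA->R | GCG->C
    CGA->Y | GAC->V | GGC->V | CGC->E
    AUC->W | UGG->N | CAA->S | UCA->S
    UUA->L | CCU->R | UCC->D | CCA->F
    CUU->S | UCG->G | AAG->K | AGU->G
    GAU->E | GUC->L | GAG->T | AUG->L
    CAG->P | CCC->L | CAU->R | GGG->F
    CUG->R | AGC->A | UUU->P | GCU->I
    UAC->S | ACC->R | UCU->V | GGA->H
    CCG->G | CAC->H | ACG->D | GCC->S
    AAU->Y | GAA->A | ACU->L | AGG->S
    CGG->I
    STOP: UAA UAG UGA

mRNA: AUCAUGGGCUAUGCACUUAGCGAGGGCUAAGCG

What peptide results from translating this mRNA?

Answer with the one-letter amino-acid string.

Answer: LVKRSATV

Derivation:
start AUG at pos 3
pos 3: AUG -> L; peptide=L
pos 6: GGC -> V; peptide=LV
pos 9: UAU -> K; peptide=LVK
pos 12: GCA -> R; peptide=LVKR
pos 15: CUU -> S; peptide=LVKRS
pos 18: AGC -> A; peptide=LVKRSA
pos 21: GAG -> T; peptide=LVKRSAT
pos 24: GGC -> V; peptide=LVKRSATV
pos 27: UAA -> STOP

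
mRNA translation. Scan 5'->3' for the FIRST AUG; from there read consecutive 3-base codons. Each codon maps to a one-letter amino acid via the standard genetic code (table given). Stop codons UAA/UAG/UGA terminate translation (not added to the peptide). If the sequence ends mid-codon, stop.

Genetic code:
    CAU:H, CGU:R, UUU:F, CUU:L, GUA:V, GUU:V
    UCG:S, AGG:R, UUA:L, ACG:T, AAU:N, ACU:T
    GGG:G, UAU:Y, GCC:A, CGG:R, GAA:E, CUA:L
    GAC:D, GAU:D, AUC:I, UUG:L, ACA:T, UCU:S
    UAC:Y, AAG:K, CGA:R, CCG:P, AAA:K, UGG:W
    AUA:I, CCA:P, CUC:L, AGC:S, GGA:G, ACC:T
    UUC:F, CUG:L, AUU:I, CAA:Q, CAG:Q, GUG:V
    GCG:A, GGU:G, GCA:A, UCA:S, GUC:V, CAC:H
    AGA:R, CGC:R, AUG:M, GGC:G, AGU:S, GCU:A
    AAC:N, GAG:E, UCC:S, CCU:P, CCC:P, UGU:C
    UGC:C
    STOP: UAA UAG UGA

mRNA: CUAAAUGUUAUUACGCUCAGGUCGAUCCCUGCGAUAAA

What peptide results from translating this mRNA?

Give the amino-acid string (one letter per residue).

Answer: MLLRSGRSLR

Derivation:
start AUG at pos 4
pos 4: AUG -> M; peptide=M
pos 7: UUA -> L; peptide=ML
pos 10: UUA -> L; peptide=MLL
pos 13: CGC -> R; peptide=MLLR
pos 16: UCA -> S; peptide=MLLRS
pos 19: GGU -> G; peptide=MLLRSG
pos 22: CGA -> R; peptide=MLLRSGR
pos 25: UCC -> S; peptide=MLLRSGRS
pos 28: CUG -> L; peptide=MLLRSGRSL
pos 31: CGA -> R; peptide=MLLRSGRSLR
pos 34: UAA -> STOP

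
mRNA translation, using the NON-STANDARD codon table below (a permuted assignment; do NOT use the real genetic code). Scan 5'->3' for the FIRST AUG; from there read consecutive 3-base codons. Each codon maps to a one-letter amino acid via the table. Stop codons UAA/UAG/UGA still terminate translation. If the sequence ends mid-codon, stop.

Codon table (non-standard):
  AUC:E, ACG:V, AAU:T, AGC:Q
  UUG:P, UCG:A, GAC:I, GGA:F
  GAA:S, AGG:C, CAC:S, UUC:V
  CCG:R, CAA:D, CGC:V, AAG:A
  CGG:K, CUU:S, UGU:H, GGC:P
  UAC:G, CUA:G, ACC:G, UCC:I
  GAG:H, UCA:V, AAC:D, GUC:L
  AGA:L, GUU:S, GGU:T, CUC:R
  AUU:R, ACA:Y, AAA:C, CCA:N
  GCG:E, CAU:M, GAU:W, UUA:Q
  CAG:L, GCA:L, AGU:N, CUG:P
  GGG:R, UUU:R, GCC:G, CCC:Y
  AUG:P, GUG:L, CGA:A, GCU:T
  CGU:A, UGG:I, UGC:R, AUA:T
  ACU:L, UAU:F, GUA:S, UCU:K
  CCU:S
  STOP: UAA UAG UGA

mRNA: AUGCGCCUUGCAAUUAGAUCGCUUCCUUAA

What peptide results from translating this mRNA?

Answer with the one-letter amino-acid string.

Answer: PVSLRLASS

Derivation:
start AUG at pos 0
pos 0: AUG -> P; peptide=P
pos 3: CGC -> V; peptide=PV
pos 6: CUU -> S; peptide=PVS
pos 9: GCA -> L; peptide=PVSL
pos 12: AUU -> R; peptide=PVSLR
pos 15: AGA -> L; peptide=PVSLRL
pos 18: UCG -> A; peptide=PVSLRLA
pos 21: CUU -> S; peptide=PVSLRLAS
pos 24: CCU -> S; peptide=PVSLRLASS
pos 27: UAA -> STOP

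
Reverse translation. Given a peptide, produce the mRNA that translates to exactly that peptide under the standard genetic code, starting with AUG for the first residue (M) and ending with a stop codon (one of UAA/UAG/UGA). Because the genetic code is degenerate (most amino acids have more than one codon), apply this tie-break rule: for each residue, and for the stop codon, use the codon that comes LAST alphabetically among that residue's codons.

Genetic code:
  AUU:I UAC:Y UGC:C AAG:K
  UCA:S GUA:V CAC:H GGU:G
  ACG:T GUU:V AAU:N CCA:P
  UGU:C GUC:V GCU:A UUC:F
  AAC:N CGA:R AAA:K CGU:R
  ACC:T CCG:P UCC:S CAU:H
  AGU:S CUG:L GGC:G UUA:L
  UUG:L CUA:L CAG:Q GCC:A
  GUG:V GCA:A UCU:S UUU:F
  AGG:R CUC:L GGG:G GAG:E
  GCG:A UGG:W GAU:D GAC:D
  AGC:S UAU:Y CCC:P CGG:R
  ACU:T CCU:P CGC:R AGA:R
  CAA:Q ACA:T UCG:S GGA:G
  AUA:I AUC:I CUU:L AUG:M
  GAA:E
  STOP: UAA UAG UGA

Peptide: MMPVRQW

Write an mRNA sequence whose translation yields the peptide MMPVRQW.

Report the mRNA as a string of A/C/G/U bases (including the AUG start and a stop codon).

residue 1: M -> AUG (start codon)
residue 2: M -> AUG (only codon)
residue 3: P codons sorted = CCA,CCC,CCG,CCU -> pick last = CCU
residue 4: V codons sorted = GUA,GUC,GUG,GUU -> pick last = GUU
residue 5: R codons sorted = AGA,AGG,CGA,CGC,CGG,CGU -> pick last = CGU
residue 6: Q codons sorted = CAA,CAG -> pick last = CAG
residue 7: W -> UGG (only codon)
terminator: stop codons sorted = UAA,UAG,UGA -> pick last = UGA

Answer: mRNA: AUGAUGCCUGUUCGUCAGUGGUGA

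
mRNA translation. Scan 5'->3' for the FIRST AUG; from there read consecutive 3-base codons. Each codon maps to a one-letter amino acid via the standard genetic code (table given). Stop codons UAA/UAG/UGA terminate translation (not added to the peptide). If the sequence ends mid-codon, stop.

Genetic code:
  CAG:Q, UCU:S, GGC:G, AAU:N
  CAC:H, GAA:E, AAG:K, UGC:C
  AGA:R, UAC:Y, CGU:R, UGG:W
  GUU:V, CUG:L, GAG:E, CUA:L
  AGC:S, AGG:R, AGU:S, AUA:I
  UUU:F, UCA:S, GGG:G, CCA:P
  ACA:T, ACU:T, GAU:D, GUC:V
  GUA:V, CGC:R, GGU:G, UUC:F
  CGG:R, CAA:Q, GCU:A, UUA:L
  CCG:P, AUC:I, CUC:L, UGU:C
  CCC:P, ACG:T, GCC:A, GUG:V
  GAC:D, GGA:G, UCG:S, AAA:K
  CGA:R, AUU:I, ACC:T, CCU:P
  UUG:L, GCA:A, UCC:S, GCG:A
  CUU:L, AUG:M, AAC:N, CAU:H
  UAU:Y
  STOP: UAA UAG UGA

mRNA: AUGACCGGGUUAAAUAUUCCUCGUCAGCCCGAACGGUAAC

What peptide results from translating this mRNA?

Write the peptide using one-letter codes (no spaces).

start AUG at pos 0
pos 0: AUG -> M; peptide=M
pos 3: ACC -> T; peptide=MT
pos 6: GGG -> G; peptide=MTG
pos 9: UUA -> L; peptide=MTGL
pos 12: AAU -> N; peptide=MTGLN
pos 15: AUU -> I; peptide=MTGLNI
pos 18: CCU -> P; peptide=MTGLNIP
pos 21: CGU -> R; peptide=MTGLNIPR
pos 24: CAG -> Q; peptide=MTGLNIPRQ
pos 27: CCC -> P; peptide=MTGLNIPRQP
pos 30: GAA -> E; peptide=MTGLNIPRQPE
pos 33: CGG -> R; peptide=MTGLNIPRQPER
pos 36: UAA -> STOP

Answer: MTGLNIPRQPER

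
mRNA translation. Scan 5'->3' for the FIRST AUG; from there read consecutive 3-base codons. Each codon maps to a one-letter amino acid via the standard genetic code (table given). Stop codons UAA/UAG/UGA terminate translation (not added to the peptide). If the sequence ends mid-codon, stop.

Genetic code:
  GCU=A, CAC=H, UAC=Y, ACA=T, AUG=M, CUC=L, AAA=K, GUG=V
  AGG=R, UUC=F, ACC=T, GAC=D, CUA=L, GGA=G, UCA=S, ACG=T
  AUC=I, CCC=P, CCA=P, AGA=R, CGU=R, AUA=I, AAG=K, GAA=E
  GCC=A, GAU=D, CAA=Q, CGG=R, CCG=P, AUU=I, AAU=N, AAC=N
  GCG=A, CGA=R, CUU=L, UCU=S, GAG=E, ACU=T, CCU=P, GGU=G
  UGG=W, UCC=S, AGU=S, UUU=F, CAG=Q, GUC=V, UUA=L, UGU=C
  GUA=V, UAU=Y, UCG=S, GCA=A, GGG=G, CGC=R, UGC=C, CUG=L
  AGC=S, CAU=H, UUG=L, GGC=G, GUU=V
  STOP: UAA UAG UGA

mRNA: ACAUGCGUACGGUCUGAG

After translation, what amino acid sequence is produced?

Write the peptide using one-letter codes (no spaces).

Answer: MRTV

Derivation:
start AUG at pos 2
pos 2: AUG -> M; peptide=M
pos 5: CGU -> R; peptide=MR
pos 8: ACG -> T; peptide=MRT
pos 11: GUC -> V; peptide=MRTV
pos 14: UGA -> STOP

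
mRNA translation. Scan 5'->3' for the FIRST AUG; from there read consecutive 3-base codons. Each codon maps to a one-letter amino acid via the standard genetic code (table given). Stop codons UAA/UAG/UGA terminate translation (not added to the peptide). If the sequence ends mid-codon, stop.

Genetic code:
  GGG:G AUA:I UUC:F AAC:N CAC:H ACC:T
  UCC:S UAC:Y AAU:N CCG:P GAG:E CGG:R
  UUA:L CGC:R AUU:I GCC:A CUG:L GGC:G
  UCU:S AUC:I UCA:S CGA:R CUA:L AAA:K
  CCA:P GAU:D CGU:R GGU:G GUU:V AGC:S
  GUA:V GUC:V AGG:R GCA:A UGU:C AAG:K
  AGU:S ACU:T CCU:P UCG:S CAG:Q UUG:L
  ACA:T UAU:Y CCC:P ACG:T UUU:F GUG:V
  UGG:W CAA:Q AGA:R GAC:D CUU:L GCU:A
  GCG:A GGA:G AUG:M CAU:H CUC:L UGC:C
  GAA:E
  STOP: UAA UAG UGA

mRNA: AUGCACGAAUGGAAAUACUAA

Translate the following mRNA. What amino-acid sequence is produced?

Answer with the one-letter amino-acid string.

Answer: MHEWKY

Derivation:
start AUG at pos 0
pos 0: AUG -> M; peptide=M
pos 3: CAC -> H; peptide=MH
pos 6: GAA -> E; peptide=MHE
pos 9: UGG -> W; peptide=MHEW
pos 12: AAA -> K; peptide=MHEWK
pos 15: UAC -> Y; peptide=MHEWKY
pos 18: UAA -> STOP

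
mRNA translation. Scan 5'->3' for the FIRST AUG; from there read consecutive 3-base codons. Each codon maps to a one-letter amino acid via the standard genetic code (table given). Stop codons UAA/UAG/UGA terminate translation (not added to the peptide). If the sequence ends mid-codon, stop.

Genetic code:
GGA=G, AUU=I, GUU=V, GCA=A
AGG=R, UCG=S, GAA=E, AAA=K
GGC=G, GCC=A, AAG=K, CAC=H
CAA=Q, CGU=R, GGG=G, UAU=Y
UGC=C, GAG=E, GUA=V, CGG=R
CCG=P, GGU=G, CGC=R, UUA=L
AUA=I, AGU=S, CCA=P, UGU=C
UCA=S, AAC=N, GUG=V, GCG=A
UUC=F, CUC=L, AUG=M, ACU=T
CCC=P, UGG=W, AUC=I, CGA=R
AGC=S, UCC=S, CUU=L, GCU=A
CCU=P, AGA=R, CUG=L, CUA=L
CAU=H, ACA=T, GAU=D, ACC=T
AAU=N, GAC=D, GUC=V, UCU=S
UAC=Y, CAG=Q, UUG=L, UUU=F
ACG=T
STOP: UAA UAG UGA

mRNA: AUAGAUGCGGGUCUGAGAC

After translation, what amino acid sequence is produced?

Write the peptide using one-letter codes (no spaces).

start AUG at pos 4
pos 4: AUG -> M; peptide=M
pos 7: CGG -> R; peptide=MR
pos 10: GUC -> V; peptide=MRV
pos 13: UGA -> STOP

Answer: MRV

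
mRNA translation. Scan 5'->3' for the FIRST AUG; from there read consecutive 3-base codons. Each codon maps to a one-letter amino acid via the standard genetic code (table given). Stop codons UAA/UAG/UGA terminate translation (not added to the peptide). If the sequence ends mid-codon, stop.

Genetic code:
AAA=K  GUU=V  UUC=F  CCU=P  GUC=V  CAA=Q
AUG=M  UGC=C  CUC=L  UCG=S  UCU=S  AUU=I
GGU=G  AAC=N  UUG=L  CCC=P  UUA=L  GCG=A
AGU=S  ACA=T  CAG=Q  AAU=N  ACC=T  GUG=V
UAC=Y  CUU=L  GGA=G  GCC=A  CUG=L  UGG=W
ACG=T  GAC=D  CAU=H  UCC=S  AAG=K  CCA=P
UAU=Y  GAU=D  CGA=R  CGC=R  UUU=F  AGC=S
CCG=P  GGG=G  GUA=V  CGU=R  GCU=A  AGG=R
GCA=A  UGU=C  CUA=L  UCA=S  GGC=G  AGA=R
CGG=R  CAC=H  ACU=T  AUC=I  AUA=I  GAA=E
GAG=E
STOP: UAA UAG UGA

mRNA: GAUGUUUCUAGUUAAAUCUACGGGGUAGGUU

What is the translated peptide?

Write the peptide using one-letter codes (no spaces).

Answer: MFLVKSTG

Derivation:
start AUG at pos 1
pos 1: AUG -> M; peptide=M
pos 4: UUU -> F; peptide=MF
pos 7: CUA -> L; peptide=MFL
pos 10: GUU -> V; peptide=MFLV
pos 13: AAA -> K; peptide=MFLVK
pos 16: UCU -> S; peptide=MFLVKS
pos 19: ACG -> T; peptide=MFLVKST
pos 22: GGG -> G; peptide=MFLVKSTG
pos 25: UAG -> STOP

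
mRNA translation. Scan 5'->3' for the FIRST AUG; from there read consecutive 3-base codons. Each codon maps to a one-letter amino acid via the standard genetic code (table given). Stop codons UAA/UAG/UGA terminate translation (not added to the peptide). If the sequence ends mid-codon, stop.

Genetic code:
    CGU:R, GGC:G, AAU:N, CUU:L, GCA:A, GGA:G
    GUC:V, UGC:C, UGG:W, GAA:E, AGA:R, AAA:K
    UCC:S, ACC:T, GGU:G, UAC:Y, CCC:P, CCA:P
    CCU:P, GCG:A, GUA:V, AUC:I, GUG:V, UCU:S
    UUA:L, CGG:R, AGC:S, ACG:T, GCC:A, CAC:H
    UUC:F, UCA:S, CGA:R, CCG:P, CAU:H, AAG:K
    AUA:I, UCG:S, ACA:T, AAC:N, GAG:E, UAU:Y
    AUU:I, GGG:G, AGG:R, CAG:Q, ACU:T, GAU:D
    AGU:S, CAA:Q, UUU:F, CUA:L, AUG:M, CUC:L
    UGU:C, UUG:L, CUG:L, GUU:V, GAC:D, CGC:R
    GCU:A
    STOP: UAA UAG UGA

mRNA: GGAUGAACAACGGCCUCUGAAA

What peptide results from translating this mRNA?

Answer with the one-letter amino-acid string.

start AUG at pos 2
pos 2: AUG -> M; peptide=M
pos 5: AAC -> N; peptide=MN
pos 8: AAC -> N; peptide=MNN
pos 11: GGC -> G; peptide=MNNG
pos 14: CUC -> L; peptide=MNNGL
pos 17: UGA -> STOP

Answer: MNNGL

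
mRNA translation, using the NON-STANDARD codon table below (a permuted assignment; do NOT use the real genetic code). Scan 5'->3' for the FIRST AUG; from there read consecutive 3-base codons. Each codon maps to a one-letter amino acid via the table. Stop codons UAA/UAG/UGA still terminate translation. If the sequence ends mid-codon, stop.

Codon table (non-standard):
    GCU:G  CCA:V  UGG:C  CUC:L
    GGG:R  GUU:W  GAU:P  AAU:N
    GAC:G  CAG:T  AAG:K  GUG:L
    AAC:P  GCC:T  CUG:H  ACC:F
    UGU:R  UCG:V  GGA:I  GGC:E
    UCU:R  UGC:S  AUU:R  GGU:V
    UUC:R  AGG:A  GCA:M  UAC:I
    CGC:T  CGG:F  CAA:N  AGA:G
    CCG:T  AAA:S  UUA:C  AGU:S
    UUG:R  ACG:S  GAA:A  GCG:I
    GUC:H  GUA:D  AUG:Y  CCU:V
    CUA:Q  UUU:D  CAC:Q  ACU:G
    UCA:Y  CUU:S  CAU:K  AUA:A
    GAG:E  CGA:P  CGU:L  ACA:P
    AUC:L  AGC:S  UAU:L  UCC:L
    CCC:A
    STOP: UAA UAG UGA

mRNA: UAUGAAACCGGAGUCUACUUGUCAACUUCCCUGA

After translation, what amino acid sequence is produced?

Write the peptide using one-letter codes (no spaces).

Answer: YSTERGRNSA

Derivation:
start AUG at pos 1
pos 1: AUG -> Y; peptide=Y
pos 4: AAA -> S; peptide=YS
pos 7: CCG -> T; peptide=YST
pos 10: GAG -> E; peptide=YSTE
pos 13: UCU -> R; peptide=YSTER
pos 16: ACU -> G; peptide=YSTERG
pos 19: UGU -> R; peptide=YSTERGR
pos 22: CAA -> N; peptide=YSTERGRN
pos 25: CUU -> S; peptide=YSTERGRNS
pos 28: CCC -> A; peptide=YSTERGRNSA
pos 31: UGA -> STOP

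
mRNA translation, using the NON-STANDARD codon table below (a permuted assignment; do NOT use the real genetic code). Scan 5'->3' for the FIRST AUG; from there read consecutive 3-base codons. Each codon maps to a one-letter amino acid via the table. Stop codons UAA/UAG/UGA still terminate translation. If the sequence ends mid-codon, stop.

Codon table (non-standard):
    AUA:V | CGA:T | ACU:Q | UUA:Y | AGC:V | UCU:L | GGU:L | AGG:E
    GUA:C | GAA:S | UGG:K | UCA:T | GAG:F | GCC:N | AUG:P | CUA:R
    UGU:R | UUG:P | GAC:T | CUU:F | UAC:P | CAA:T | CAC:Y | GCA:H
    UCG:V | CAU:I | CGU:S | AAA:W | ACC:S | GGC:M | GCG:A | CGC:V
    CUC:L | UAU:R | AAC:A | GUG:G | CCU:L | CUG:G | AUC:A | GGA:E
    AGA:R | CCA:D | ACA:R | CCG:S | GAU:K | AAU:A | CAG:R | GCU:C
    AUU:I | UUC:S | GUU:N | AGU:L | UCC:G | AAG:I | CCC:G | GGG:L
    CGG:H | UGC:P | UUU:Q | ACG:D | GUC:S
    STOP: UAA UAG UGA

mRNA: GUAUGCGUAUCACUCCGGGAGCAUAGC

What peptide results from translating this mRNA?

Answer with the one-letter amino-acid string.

Answer: PSAQSEH

Derivation:
start AUG at pos 2
pos 2: AUG -> P; peptide=P
pos 5: CGU -> S; peptide=PS
pos 8: AUC -> A; peptide=PSA
pos 11: ACU -> Q; peptide=PSAQ
pos 14: CCG -> S; peptide=PSAQS
pos 17: GGA -> E; peptide=PSAQSE
pos 20: GCA -> H; peptide=PSAQSEH
pos 23: UAG -> STOP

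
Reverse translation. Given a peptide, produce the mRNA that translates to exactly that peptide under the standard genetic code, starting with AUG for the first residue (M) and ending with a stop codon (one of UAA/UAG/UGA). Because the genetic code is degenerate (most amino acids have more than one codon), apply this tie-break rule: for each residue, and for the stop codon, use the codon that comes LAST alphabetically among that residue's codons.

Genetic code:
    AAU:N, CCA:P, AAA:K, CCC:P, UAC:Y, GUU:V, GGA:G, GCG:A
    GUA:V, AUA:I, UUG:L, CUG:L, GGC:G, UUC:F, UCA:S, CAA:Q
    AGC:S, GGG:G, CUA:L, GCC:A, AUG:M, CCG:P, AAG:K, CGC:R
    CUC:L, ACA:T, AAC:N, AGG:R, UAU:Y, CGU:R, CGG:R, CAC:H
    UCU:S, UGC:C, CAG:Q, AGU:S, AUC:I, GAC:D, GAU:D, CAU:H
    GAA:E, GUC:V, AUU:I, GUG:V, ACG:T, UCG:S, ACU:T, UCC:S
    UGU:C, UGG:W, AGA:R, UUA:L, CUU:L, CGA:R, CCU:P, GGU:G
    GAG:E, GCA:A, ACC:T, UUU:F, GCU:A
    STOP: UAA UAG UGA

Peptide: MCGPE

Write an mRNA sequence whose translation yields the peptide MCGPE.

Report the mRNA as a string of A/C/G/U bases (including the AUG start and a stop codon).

Answer: mRNA: AUGUGUGGUCCUGAGUGA

Derivation:
residue 1: M -> AUG (start codon)
residue 2: C codons sorted = UGC,UGU -> pick last = UGU
residue 3: G codons sorted = GGA,GGC,GGG,GGU -> pick last = GGU
residue 4: P codons sorted = CCA,CCC,CCG,CCU -> pick last = CCU
residue 5: E codons sorted = GAA,GAG -> pick last = GAG
terminator: stop codons sorted = UAA,UAG,UGA -> pick last = UGA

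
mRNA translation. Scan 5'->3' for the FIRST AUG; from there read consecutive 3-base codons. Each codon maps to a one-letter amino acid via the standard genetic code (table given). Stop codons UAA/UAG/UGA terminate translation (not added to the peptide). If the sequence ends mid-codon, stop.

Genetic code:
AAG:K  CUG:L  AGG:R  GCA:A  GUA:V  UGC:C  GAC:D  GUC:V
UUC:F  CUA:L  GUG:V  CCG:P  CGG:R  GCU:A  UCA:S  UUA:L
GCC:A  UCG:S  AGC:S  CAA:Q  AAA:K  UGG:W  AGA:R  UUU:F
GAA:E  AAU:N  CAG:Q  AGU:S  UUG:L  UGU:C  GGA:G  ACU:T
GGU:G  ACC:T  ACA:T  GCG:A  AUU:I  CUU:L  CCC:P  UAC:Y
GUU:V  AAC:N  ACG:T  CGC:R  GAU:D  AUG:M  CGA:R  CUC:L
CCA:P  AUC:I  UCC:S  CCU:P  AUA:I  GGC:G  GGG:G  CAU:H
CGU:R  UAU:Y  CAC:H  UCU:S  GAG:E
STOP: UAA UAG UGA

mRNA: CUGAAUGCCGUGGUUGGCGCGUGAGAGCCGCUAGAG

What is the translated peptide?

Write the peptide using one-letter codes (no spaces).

Answer: MPWLARESR

Derivation:
start AUG at pos 4
pos 4: AUG -> M; peptide=M
pos 7: CCG -> P; peptide=MP
pos 10: UGG -> W; peptide=MPW
pos 13: UUG -> L; peptide=MPWL
pos 16: GCG -> A; peptide=MPWLA
pos 19: CGU -> R; peptide=MPWLAR
pos 22: GAG -> E; peptide=MPWLARE
pos 25: AGC -> S; peptide=MPWLARES
pos 28: CGC -> R; peptide=MPWLARESR
pos 31: UAG -> STOP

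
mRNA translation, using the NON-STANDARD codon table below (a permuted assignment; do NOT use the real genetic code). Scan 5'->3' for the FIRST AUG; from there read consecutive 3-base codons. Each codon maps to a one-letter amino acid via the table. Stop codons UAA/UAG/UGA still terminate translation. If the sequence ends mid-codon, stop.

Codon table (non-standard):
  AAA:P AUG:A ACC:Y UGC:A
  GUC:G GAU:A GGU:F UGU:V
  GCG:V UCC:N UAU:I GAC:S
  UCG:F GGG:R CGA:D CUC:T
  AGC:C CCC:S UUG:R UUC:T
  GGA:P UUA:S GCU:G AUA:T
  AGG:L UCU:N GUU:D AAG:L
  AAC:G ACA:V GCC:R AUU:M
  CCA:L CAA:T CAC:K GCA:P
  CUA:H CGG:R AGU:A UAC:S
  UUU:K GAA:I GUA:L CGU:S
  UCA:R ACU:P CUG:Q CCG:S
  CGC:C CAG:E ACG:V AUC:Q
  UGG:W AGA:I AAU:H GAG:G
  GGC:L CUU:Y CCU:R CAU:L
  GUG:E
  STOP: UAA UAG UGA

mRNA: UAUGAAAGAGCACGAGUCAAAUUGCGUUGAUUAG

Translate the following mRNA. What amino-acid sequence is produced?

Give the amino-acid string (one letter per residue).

Answer: APGKGRHADA

Derivation:
start AUG at pos 1
pos 1: AUG -> A; peptide=A
pos 4: AAA -> P; peptide=AP
pos 7: GAG -> G; peptide=APG
pos 10: CAC -> K; peptide=APGK
pos 13: GAG -> G; peptide=APGKG
pos 16: UCA -> R; peptide=APGKGR
pos 19: AAU -> H; peptide=APGKGRH
pos 22: UGC -> A; peptide=APGKGRHA
pos 25: GUU -> D; peptide=APGKGRHAD
pos 28: GAU -> A; peptide=APGKGRHADA
pos 31: UAG -> STOP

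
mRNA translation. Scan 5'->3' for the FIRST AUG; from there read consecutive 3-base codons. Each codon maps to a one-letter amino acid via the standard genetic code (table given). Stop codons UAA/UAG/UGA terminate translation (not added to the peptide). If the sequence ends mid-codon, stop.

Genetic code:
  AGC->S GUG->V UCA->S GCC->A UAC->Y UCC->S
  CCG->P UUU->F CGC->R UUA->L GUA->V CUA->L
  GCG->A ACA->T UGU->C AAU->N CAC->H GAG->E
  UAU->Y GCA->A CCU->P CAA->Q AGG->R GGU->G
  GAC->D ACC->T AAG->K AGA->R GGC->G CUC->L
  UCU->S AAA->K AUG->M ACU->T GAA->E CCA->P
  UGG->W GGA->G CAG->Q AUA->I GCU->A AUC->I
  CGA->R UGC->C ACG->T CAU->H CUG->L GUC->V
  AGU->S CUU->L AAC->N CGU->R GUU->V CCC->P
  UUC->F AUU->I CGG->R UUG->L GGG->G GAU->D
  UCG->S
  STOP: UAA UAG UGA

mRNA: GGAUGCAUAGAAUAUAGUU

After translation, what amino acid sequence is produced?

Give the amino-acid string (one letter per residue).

Answer: MHRI

Derivation:
start AUG at pos 2
pos 2: AUG -> M; peptide=M
pos 5: CAU -> H; peptide=MH
pos 8: AGA -> R; peptide=MHR
pos 11: AUA -> I; peptide=MHRI
pos 14: UAG -> STOP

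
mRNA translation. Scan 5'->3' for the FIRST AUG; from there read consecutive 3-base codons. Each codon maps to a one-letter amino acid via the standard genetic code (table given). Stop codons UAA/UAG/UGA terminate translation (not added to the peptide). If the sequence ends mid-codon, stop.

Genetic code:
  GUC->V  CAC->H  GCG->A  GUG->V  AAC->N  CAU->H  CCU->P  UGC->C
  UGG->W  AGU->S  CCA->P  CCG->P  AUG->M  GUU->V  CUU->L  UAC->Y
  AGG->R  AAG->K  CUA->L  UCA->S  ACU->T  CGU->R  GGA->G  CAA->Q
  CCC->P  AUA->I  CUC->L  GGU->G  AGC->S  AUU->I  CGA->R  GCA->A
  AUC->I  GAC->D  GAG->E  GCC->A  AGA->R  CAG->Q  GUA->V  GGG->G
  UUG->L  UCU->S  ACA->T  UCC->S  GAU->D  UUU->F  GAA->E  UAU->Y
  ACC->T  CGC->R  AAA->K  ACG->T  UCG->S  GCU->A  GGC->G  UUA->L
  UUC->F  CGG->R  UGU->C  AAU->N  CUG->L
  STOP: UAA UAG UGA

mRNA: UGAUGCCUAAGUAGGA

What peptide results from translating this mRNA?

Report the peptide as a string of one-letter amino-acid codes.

start AUG at pos 2
pos 2: AUG -> M; peptide=M
pos 5: CCU -> P; peptide=MP
pos 8: AAG -> K; peptide=MPK
pos 11: UAG -> STOP

Answer: MPK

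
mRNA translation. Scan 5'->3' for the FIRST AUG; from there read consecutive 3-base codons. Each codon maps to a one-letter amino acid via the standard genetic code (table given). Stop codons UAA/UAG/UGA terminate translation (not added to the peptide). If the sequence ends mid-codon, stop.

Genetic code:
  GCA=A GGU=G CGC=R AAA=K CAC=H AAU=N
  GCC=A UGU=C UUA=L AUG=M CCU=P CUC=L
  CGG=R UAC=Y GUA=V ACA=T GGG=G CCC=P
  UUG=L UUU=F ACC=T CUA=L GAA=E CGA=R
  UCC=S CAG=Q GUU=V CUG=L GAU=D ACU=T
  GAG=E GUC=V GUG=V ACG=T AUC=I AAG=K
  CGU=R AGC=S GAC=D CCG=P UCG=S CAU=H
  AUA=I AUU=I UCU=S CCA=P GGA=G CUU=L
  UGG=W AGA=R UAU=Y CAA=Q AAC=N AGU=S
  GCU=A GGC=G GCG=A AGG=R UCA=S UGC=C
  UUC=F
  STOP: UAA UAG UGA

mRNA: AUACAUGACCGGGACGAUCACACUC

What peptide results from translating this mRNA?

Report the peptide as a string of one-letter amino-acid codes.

Answer: MTGTITL

Derivation:
start AUG at pos 4
pos 4: AUG -> M; peptide=M
pos 7: ACC -> T; peptide=MT
pos 10: GGG -> G; peptide=MTG
pos 13: ACG -> T; peptide=MTGT
pos 16: AUC -> I; peptide=MTGTI
pos 19: ACA -> T; peptide=MTGTIT
pos 22: CUC -> L; peptide=MTGTITL
pos 25: only 0 nt remain (<3), stop (end of mRNA)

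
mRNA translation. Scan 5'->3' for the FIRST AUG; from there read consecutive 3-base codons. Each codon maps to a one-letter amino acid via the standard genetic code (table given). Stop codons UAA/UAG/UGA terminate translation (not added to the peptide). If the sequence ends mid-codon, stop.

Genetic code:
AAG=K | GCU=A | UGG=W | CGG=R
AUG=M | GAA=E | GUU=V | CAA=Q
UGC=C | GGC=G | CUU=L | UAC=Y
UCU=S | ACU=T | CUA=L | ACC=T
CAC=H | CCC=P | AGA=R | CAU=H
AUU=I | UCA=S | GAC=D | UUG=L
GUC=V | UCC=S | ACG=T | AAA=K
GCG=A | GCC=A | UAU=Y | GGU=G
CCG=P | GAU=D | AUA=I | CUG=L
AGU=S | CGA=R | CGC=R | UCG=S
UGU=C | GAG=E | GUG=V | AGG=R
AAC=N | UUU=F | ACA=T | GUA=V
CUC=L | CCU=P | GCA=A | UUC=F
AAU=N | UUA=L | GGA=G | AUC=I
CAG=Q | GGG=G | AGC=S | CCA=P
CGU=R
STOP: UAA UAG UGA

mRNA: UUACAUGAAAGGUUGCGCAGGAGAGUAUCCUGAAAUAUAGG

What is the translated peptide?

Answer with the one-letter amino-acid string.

Answer: MKGCAGEYPEI

Derivation:
start AUG at pos 4
pos 4: AUG -> M; peptide=M
pos 7: AAA -> K; peptide=MK
pos 10: GGU -> G; peptide=MKG
pos 13: UGC -> C; peptide=MKGC
pos 16: GCA -> A; peptide=MKGCA
pos 19: GGA -> G; peptide=MKGCAG
pos 22: GAG -> E; peptide=MKGCAGE
pos 25: UAU -> Y; peptide=MKGCAGEY
pos 28: CCU -> P; peptide=MKGCAGEYP
pos 31: GAA -> E; peptide=MKGCAGEYPE
pos 34: AUA -> I; peptide=MKGCAGEYPEI
pos 37: UAG -> STOP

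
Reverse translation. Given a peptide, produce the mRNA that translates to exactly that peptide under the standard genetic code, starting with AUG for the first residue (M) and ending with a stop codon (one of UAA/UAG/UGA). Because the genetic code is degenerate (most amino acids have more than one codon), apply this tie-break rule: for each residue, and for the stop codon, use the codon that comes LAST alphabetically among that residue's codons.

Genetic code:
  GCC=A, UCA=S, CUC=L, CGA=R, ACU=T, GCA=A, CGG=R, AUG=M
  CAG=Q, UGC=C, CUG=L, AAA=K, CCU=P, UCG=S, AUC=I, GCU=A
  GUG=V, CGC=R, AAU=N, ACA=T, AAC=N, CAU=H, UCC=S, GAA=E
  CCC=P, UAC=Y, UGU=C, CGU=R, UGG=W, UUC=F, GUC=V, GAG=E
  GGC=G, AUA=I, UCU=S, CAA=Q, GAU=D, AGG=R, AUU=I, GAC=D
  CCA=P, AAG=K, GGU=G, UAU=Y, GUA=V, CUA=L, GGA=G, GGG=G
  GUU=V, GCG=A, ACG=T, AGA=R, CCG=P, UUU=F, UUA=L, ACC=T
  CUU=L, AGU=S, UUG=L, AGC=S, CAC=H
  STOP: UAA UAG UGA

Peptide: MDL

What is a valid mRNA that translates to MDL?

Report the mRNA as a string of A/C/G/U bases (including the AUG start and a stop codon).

Answer: mRNA: AUGGAUUUGUGA

Derivation:
residue 1: M -> AUG (start codon)
residue 2: D codons sorted = GAC,GAU -> pick last = GAU
residue 3: L codons sorted = CUA,CUC,CUG,CUU,UUA,UUG -> pick last = UUG
terminator: stop codons sorted = UAA,UAG,UGA -> pick last = UGA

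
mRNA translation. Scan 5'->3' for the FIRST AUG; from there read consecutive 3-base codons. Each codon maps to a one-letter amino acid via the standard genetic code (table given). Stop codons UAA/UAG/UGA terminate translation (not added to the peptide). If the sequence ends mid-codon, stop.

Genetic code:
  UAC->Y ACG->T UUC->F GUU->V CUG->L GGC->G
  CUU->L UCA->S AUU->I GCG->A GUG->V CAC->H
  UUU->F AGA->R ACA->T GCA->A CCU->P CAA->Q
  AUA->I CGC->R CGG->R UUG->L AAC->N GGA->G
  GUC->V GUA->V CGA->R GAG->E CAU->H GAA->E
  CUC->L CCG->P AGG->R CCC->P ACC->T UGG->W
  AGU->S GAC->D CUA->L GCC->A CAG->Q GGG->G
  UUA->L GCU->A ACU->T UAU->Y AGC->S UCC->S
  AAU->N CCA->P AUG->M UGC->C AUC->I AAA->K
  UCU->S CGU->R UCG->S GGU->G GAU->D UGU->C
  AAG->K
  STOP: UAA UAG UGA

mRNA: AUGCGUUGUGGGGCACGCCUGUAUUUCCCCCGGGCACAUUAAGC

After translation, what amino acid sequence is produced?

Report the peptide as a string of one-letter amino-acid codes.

start AUG at pos 0
pos 0: AUG -> M; peptide=M
pos 3: CGU -> R; peptide=MR
pos 6: UGU -> C; peptide=MRC
pos 9: GGG -> G; peptide=MRCG
pos 12: GCA -> A; peptide=MRCGA
pos 15: CGC -> R; peptide=MRCGAR
pos 18: CUG -> L; peptide=MRCGARL
pos 21: UAU -> Y; peptide=MRCGARLY
pos 24: UUC -> F; peptide=MRCGARLYF
pos 27: CCC -> P; peptide=MRCGARLYFP
pos 30: CGG -> R; peptide=MRCGARLYFPR
pos 33: GCA -> A; peptide=MRCGARLYFPRA
pos 36: CAU -> H; peptide=MRCGARLYFPRAH
pos 39: UAA -> STOP

Answer: MRCGARLYFPRAH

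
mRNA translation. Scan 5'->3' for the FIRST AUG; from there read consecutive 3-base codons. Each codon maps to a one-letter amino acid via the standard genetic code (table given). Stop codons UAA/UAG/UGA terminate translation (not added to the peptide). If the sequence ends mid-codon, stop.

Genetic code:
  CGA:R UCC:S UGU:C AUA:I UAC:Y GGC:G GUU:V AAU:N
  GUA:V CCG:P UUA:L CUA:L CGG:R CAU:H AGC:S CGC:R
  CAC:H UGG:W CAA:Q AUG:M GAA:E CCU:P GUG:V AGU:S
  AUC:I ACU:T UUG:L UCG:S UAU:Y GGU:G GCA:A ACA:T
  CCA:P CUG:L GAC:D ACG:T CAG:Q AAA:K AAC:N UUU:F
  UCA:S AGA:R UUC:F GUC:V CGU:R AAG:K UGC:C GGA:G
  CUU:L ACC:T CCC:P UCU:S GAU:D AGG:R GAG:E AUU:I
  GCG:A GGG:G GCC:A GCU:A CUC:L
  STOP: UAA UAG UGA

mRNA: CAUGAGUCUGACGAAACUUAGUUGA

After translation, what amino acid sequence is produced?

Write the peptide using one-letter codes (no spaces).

start AUG at pos 1
pos 1: AUG -> M; peptide=M
pos 4: AGU -> S; peptide=MS
pos 7: CUG -> L; peptide=MSL
pos 10: ACG -> T; peptide=MSLT
pos 13: AAA -> K; peptide=MSLTK
pos 16: CUU -> L; peptide=MSLTKL
pos 19: AGU -> S; peptide=MSLTKLS
pos 22: UGA -> STOP

Answer: MSLTKLS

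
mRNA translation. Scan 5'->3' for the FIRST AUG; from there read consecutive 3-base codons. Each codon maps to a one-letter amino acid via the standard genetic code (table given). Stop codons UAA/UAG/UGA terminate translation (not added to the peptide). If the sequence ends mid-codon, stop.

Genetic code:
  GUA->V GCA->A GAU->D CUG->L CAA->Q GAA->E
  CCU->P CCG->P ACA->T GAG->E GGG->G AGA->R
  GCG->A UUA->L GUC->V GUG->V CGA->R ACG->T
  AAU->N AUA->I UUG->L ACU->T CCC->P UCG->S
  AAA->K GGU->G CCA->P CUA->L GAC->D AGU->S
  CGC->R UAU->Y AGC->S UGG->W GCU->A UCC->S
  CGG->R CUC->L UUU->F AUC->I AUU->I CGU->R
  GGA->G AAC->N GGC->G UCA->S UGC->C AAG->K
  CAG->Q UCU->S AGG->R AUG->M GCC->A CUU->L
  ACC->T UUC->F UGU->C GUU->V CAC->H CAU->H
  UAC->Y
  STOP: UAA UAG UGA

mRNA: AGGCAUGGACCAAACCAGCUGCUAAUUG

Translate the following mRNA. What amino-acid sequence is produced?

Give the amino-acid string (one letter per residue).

Answer: MDQTSC

Derivation:
start AUG at pos 4
pos 4: AUG -> M; peptide=M
pos 7: GAC -> D; peptide=MD
pos 10: CAA -> Q; peptide=MDQ
pos 13: ACC -> T; peptide=MDQT
pos 16: AGC -> S; peptide=MDQTS
pos 19: UGC -> C; peptide=MDQTSC
pos 22: UAA -> STOP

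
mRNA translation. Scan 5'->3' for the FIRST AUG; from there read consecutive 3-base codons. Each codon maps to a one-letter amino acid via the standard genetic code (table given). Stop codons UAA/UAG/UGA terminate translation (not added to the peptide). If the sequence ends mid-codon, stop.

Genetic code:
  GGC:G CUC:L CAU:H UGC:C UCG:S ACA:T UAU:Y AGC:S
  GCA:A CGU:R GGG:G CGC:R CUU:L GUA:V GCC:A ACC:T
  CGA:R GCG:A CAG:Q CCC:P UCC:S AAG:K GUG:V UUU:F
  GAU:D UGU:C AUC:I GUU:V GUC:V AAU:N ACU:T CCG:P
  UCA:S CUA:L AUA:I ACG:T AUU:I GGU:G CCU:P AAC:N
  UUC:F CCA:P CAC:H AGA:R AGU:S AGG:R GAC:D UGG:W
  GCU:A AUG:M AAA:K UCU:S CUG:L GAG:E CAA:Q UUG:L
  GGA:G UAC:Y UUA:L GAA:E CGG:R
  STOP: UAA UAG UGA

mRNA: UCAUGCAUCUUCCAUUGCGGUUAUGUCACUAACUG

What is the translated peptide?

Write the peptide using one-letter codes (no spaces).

start AUG at pos 2
pos 2: AUG -> M; peptide=M
pos 5: CAU -> H; peptide=MH
pos 8: CUU -> L; peptide=MHL
pos 11: CCA -> P; peptide=MHLP
pos 14: UUG -> L; peptide=MHLPL
pos 17: CGG -> R; peptide=MHLPLR
pos 20: UUA -> L; peptide=MHLPLRL
pos 23: UGU -> C; peptide=MHLPLRLC
pos 26: CAC -> H; peptide=MHLPLRLCH
pos 29: UAA -> STOP

Answer: MHLPLRLCH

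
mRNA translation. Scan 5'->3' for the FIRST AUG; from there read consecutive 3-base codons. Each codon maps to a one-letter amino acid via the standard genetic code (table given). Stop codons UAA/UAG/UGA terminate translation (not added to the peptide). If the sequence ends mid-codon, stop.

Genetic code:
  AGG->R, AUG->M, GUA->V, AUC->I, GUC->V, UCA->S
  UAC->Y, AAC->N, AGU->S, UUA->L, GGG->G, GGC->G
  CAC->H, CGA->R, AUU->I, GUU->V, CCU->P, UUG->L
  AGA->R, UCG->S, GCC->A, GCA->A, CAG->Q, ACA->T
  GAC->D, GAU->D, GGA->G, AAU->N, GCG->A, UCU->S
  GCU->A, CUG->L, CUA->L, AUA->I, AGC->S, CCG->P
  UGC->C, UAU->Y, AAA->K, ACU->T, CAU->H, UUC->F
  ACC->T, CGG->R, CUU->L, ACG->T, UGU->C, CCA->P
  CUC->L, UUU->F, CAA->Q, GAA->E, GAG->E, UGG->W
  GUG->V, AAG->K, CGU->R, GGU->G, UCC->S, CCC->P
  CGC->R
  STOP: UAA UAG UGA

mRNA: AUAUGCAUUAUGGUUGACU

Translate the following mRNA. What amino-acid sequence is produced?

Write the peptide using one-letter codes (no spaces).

Answer: MHYG

Derivation:
start AUG at pos 2
pos 2: AUG -> M; peptide=M
pos 5: CAU -> H; peptide=MH
pos 8: UAU -> Y; peptide=MHY
pos 11: GGU -> G; peptide=MHYG
pos 14: UGA -> STOP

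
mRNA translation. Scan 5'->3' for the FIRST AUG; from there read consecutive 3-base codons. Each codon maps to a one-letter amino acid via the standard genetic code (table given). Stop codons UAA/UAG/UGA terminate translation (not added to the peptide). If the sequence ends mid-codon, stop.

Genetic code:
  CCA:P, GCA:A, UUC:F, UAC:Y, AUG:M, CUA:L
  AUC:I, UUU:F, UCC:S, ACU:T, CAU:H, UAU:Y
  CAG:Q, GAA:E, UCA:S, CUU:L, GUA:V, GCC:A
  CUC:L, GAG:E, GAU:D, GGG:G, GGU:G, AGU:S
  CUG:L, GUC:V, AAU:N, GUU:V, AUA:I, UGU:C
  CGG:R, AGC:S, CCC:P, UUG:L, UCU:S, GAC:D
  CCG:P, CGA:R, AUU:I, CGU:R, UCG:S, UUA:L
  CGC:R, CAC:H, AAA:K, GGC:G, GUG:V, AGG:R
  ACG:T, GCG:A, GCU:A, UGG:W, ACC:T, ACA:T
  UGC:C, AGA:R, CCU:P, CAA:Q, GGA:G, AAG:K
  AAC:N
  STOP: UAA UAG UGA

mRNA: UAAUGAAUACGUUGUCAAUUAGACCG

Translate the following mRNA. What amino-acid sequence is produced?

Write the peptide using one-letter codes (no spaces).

Answer: MNTLSIRP

Derivation:
start AUG at pos 2
pos 2: AUG -> M; peptide=M
pos 5: AAU -> N; peptide=MN
pos 8: ACG -> T; peptide=MNT
pos 11: UUG -> L; peptide=MNTL
pos 14: UCA -> S; peptide=MNTLS
pos 17: AUU -> I; peptide=MNTLSI
pos 20: AGA -> R; peptide=MNTLSIR
pos 23: CCG -> P; peptide=MNTLSIRP
pos 26: only 0 nt remain (<3), stop (end of mRNA)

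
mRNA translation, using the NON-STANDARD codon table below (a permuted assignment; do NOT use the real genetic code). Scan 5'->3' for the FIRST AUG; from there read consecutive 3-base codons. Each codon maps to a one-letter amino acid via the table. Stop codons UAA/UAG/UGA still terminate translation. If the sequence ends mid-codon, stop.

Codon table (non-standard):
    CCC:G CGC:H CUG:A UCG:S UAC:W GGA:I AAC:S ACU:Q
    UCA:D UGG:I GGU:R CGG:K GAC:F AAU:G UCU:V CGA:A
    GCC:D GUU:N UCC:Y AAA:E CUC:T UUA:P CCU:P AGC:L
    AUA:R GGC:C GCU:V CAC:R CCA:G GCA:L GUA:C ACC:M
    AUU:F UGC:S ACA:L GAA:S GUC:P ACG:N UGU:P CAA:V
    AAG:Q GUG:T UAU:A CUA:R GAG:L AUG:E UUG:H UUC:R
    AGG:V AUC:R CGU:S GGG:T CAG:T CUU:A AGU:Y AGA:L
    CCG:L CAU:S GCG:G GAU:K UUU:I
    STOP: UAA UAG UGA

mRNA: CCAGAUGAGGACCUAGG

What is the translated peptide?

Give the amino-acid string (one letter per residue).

Answer: EVM

Derivation:
start AUG at pos 4
pos 4: AUG -> E; peptide=E
pos 7: AGG -> V; peptide=EV
pos 10: ACC -> M; peptide=EVM
pos 13: UAG -> STOP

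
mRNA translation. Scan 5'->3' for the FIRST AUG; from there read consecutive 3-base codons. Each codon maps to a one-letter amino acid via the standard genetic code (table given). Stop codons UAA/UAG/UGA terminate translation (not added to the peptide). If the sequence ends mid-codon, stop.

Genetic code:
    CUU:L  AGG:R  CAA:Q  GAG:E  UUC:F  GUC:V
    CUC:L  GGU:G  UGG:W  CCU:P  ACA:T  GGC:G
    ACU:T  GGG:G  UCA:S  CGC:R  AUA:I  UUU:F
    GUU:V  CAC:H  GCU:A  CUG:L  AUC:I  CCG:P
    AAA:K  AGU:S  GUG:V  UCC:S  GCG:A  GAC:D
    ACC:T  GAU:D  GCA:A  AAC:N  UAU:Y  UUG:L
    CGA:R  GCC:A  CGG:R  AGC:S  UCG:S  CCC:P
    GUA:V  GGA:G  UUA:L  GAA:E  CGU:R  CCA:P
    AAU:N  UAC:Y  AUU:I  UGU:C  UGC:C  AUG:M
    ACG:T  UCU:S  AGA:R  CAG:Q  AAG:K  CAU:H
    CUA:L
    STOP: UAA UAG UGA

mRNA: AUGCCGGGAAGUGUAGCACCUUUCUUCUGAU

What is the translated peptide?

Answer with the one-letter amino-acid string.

Answer: MPGSVAPFF

Derivation:
start AUG at pos 0
pos 0: AUG -> M; peptide=M
pos 3: CCG -> P; peptide=MP
pos 6: GGA -> G; peptide=MPG
pos 9: AGU -> S; peptide=MPGS
pos 12: GUA -> V; peptide=MPGSV
pos 15: GCA -> A; peptide=MPGSVA
pos 18: CCU -> P; peptide=MPGSVAP
pos 21: UUC -> F; peptide=MPGSVAPF
pos 24: UUC -> F; peptide=MPGSVAPFF
pos 27: UGA -> STOP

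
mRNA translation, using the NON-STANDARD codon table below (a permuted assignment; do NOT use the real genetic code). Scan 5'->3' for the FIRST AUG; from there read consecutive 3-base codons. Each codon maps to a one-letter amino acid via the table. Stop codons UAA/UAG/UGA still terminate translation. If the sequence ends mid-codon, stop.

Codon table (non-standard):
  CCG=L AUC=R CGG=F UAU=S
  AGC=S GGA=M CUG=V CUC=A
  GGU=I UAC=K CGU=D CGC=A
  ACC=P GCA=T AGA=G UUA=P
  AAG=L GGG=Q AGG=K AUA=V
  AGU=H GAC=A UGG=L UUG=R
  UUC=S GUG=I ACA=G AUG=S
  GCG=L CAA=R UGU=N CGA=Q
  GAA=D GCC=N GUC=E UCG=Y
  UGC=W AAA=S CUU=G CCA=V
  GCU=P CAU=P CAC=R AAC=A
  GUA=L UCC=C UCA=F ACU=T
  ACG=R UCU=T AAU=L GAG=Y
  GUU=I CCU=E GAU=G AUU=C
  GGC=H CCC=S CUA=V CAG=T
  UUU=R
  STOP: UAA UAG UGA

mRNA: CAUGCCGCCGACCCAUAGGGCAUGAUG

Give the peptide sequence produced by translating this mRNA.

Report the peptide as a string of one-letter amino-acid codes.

start AUG at pos 1
pos 1: AUG -> S; peptide=S
pos 4: CCG -> L; peptide=SL
pos 7: CCG -> L; peptide=SLL
pos 10: ACC -> P; peptide=SLLP
pos 13: CAU -> P; peptide=SLLPP
pos 16: AGG -> K; peptide=SLLPPK
pos 19: GCA -> T; peptide=SLLPPKT
pos 22: UGA -> STOP

Answer: SLLPPKT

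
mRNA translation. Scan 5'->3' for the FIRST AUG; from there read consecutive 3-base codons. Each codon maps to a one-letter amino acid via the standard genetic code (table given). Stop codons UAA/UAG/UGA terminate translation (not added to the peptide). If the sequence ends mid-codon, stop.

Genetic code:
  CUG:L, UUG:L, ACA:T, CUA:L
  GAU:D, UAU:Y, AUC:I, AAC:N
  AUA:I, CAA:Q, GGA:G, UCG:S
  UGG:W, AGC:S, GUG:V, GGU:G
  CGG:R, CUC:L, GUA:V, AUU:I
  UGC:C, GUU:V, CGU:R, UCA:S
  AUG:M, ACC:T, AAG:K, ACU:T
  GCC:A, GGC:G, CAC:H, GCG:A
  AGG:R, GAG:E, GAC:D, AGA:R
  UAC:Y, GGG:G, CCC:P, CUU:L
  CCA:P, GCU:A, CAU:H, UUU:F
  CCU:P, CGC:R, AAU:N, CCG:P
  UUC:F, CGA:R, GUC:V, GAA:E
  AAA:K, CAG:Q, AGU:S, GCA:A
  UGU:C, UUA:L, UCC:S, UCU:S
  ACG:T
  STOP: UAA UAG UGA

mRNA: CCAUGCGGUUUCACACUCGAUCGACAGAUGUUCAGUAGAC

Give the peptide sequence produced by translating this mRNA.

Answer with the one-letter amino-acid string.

start AUG at pos 2
pos 2: AUG -> M; peptide=M
pos 5: CGG -> R; peptide=MR
pos 8: UUU -> F; peptide=MRF
pos 11: CAC -> H; peptide=MRFH
pos 14: ACU -> T; peptide=MRFHT
pos 17: CGA -> R; peptide=MRFHTR
pos 20: UCG -> S; peptide=MRFHTRS
pos 23: ACA -> T; peptide=MRFHTRST
pos 26: GAU -> D; peptide=MRFHTRSTD
pos 29: GUU -> V; peptide=MRFHTRSTDV
pos 32: CAG -> Q; peptide=MRFHTRSTDVQ
pos 35: UAG -> STOP

Answer: MRFHTRSTDVQ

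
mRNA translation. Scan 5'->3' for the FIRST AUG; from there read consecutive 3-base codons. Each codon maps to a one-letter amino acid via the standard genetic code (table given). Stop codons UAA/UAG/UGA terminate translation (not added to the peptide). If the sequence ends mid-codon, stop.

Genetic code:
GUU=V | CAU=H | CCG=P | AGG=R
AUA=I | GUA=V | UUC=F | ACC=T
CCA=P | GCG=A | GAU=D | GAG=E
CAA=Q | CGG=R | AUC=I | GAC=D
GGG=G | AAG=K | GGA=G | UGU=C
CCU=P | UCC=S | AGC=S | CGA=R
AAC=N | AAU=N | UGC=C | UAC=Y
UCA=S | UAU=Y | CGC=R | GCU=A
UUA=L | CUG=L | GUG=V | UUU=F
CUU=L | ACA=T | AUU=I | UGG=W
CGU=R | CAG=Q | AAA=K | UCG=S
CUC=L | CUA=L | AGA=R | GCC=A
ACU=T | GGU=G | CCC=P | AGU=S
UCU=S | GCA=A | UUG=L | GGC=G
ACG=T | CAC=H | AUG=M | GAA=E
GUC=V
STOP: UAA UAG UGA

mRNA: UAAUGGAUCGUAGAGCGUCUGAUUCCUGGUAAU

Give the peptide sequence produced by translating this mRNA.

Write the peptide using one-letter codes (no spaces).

Answer: MDRRASDSW

Derivation:
start AUG at pos 2
pos 2: AUG -> M; peptide=M
pos 5: GAU -> D; peptide=MD
pos 8: CGU -> R; peptide=MDR
pos 11: AGA -> R; peptide=MDRR
pos 14: GCG -> A; peptide=MDRRA
pos 17: UCU -> S; peptide=MDRRAS
pos 20: GAU -> D; peptide=MDRRASD
pos 23: UCC -> S; peptide=MDRRASDS
pos 26: UGG -> W; peptide=MDRRASDSW
pos 29: UAA -> STOP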